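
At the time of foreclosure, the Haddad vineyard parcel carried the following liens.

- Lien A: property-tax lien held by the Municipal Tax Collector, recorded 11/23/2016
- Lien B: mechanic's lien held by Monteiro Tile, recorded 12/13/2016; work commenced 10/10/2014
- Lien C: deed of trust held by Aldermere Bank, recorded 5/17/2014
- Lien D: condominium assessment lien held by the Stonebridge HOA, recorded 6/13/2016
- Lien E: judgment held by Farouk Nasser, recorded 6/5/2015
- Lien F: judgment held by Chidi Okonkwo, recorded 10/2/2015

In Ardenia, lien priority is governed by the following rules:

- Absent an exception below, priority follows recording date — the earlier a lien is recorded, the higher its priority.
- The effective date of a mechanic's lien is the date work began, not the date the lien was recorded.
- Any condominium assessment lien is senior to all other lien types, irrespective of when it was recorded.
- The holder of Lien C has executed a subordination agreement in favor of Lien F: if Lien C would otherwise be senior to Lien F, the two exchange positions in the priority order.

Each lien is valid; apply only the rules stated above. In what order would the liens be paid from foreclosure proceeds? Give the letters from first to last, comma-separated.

Effective dates: B is treated as recorded 10/10/2014, the work-commencement date.
D, as a condominium assessment lien, has superpriority and ranks first.
The other liens, earliest effective date first: C (5/17/2014), B (10/10/2014), E (6/5/2015), F (10/2/2015), A (11/23/2016).
C is senior to F before the subordination, so the two trade places.

D, F, B, E, C, A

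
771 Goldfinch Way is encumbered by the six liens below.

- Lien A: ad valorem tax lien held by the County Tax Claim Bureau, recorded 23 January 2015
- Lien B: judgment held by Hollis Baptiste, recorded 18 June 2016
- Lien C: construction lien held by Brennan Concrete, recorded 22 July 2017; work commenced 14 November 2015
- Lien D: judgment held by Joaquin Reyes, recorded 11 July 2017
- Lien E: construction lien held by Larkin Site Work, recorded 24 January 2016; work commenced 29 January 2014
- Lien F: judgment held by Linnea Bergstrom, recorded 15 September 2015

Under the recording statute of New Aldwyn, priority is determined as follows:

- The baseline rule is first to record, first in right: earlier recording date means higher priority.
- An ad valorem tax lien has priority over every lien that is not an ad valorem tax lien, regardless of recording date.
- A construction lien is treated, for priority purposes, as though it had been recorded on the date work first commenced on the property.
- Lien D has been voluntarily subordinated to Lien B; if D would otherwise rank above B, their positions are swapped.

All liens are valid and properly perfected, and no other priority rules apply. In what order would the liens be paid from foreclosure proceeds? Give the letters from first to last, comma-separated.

A, E, F, C, B, D

First, effective dates: C's effective date is 14 November 2015, when work began; E is treated as recorded 29 January 2014, the work-commencement date.
As an ad valorem tax lien, A is senior to every other lien.
The other liens, earliest effective date first: E (29 January 2014), F (15 September 2015), C (14 November 2015), B (18 June 2016), D (11 July 2017).
D already ranks below B; the subordination has no effect.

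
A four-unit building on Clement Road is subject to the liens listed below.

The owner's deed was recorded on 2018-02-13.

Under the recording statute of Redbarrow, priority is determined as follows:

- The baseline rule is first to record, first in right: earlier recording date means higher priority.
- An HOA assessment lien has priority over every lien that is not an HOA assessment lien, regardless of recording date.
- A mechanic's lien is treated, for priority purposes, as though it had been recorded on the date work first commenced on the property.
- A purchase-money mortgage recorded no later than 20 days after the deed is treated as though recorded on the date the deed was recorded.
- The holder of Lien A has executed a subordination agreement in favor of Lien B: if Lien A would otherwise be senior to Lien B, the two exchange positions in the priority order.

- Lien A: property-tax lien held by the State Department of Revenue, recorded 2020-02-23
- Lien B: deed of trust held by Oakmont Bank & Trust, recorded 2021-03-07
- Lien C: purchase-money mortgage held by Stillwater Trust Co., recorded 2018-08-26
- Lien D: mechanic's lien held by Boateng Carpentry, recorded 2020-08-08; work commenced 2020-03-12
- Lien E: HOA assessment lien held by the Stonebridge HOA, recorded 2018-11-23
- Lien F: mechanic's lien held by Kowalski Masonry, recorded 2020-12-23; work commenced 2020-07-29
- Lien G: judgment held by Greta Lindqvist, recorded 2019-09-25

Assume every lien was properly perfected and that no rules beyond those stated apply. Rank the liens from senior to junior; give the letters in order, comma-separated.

E, C, G, B, D, F, A

Effective dates after the stated exceptions: C was recorded 194 days after the deed — beyond 20 days — so no relation-back applies; D is treated as recorded 2020-03-12, the work-commencement date; F's effective date is 2020-07-29, when work began.
As an HOA assessment lien, E is senior to every other lien.
Remaining liens by effective date: C (2018-08-26), G (2019-09-25), A (2020-02-23), D (2020-03-12), F (2020-07-29), B (2021-03-07).
A would otherwise be senior to B, so under the subordination agreement A and B exchange positions.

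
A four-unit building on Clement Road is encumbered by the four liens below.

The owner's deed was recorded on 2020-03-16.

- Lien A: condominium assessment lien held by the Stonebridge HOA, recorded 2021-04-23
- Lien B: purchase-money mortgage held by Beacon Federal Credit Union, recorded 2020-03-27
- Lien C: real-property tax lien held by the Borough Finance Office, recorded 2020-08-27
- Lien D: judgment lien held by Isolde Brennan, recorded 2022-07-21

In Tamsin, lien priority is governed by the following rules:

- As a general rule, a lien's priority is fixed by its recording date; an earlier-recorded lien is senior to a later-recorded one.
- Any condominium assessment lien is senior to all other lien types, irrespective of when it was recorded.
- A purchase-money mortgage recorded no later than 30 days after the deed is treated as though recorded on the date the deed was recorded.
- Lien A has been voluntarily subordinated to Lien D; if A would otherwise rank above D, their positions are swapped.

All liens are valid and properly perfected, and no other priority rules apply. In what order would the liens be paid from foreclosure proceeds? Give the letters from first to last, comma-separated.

Effective dates: B was recorded within the 30-day window, so its effective date is the deed date 2020-03-16.
As a condominium assessment lien, A is senior to every other lien.
Ordering the rest by effective date: B (2020-03-16), C (2020-08-27), D (2022-07-21).
A is senior to D before the subordination, so the two trade places.

D, B, C, A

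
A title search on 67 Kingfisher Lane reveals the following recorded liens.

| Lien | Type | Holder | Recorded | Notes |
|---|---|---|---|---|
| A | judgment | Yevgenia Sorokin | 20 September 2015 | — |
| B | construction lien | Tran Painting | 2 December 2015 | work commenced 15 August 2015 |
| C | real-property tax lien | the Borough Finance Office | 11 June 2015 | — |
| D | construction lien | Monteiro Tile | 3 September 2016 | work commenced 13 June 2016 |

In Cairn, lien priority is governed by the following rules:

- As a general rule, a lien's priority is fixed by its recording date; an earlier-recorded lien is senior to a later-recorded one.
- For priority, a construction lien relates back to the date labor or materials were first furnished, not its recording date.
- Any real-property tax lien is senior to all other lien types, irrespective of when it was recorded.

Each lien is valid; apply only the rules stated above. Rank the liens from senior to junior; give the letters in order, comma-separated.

C, B, A, D

Adjusting effective dates: B is treated as recorded 15 August 2015, the work-commencement date; D relates back to 13 June 2016 (work commenced).
C is a real-property tax lien and takes priority over every other lien.
Remaining liens by effective date: B (15 August 2015), A (20 September 2015), D (13 June 2016).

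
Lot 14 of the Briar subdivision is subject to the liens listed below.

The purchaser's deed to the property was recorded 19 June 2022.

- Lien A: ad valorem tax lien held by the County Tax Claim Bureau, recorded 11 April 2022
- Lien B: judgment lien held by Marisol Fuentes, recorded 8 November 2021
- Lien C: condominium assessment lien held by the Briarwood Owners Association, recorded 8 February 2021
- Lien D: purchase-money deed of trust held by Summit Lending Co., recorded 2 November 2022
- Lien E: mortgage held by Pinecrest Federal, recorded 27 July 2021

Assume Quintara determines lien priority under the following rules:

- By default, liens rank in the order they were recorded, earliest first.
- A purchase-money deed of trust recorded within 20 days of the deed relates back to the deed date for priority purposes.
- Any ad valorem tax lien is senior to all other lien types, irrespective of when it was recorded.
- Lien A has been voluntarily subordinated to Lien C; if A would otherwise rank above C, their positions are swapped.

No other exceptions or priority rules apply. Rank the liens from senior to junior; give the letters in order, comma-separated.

First, effective dates: D missed the 20-day window (136 days after the deed), so its recording date stands.
A is an ad valorem tax lien and takes priority over every other lien.
Remaining liens by effective date: C (8 February 2021), E (27 July 2021), B (8 November 2021), D (2 November 2022).
A is senior to C before the subordination, so the two trade places.

C, A, E, B, D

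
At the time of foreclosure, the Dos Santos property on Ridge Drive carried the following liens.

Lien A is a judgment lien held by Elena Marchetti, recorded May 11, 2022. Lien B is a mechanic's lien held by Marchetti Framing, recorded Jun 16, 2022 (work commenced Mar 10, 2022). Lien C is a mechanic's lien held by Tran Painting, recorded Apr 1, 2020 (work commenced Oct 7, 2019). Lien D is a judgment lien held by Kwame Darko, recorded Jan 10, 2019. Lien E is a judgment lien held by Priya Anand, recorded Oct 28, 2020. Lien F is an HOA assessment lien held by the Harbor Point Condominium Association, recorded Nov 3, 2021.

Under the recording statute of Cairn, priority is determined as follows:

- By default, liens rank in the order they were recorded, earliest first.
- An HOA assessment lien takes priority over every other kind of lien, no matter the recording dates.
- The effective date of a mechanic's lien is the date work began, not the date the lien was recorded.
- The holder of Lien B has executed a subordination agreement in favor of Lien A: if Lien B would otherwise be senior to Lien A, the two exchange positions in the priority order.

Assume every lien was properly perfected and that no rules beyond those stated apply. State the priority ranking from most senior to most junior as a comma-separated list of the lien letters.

Effective dates after the stated exceptions: B is treated as recorded Mar 10, 2022, the work-commencement date; C relates back to Oct 7, 2019 (work commenced).
F is an HOA assessment lien and takes priority over every other lien.
Remaining liens by effective date: D (Jan 10, 2019), C (Oct 7, 2019), E (Oct 28, 2020), B (Mar 10, 2022), A (May 11, 2022).
B is senior to A before the subordination, so the two trade places.

F, D, C, E, A, B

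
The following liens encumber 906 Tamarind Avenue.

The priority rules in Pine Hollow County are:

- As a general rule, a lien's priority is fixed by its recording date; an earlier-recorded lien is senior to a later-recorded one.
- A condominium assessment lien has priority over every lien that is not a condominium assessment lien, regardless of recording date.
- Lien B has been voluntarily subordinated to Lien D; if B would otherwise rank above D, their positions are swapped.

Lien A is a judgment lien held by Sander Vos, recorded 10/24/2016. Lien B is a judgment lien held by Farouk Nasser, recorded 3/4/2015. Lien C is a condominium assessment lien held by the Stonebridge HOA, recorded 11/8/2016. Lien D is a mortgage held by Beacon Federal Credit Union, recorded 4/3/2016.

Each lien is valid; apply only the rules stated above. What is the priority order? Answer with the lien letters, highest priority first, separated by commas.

As a condominium assessment lien, C is senior to every other lien.
The other liens, earliest effective date first: B (3/4/2015), D (4/3/2016), A (10/24/2016).
B is senior to D before the subordination, so the two trade places.

C, D, B, A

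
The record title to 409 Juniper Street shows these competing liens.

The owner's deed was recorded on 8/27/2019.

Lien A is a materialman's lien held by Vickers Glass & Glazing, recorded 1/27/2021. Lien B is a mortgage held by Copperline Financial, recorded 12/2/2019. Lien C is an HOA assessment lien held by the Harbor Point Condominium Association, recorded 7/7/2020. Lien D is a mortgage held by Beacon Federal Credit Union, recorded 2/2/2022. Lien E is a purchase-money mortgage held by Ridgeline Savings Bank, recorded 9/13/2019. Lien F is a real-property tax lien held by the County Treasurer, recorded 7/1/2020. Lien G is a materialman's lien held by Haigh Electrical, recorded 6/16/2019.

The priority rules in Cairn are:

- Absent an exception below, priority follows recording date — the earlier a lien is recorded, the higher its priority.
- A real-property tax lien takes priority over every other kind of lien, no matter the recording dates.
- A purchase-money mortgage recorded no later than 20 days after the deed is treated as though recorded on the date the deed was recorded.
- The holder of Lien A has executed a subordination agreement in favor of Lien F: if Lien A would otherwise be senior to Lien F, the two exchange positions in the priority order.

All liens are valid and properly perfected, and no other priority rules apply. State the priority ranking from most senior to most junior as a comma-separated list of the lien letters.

Adjusting effective dates: E was recorded within the 20-day window, so its effective date is the deed date 8/27/2019.
F is a real-property tax lien, so it outranks all other liens regardless of date.
Remaining liens by effective date: G (6/16/2019), E (8/27/2019), B (12/2/2019), C (7/7/2020), A (1/27/2021), D (2/2/2022).
A is already junior to F, so the subordination agreement changes nothing.

F, G, E, B, C, A, D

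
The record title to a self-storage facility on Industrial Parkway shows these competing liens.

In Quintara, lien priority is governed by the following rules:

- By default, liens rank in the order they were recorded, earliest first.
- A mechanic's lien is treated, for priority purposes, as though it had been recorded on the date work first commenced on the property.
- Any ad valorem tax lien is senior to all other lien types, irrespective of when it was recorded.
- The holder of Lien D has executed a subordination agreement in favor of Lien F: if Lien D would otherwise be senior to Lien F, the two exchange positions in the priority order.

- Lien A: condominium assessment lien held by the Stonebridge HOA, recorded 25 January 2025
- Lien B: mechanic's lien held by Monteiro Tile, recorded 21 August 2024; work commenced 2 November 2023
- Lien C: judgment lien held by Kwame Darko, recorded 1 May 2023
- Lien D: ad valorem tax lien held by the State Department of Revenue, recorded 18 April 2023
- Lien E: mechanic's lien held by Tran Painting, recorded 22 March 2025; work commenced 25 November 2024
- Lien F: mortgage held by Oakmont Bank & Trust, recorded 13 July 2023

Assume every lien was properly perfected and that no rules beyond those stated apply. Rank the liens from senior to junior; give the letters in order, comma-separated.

F, C, D, B, E, A

First, effective dates: B's effective date is 2 November 2023, when work began; E's effective date is 25 November 2024, when work began.
As an ad valorem tax lien, D is senior to every other lien.
The other liens, earliest effective date first: C (1 May 2023), F (13 July 2023), B (2 November 2023), E (25 November 2024), A (25 January 2025).
The subordination applies — D was senior to F — so D and F swap.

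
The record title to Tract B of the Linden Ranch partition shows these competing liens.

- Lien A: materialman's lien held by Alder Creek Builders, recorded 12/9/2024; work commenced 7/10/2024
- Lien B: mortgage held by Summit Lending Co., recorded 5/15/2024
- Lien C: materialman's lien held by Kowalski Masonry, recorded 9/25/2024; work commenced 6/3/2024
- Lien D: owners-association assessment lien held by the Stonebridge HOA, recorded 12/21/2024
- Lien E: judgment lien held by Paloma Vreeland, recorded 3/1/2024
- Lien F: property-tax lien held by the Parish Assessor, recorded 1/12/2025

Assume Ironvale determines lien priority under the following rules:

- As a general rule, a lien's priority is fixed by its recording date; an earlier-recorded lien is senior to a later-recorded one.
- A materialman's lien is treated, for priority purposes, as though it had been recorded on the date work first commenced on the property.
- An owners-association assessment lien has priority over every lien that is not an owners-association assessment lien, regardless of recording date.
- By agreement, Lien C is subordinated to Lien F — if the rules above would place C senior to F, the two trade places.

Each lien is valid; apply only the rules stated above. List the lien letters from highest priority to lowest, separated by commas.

Effective dates after the stated exceptions: A relates back to 7/10/2024 (work commenced); C is treated as recorded 6/3/2024, the work-commencement date.
As an owners-association assessment lien, D is senior to every other lien.
Among the remaining liens, by effective date: E (3/1/2024), B (5/15/2024), C (6/3/2024), A (7/10/2024), F (1/12/2025).
C is senior to F before the subordination, so the two trade places.

D, E, B, F, A, C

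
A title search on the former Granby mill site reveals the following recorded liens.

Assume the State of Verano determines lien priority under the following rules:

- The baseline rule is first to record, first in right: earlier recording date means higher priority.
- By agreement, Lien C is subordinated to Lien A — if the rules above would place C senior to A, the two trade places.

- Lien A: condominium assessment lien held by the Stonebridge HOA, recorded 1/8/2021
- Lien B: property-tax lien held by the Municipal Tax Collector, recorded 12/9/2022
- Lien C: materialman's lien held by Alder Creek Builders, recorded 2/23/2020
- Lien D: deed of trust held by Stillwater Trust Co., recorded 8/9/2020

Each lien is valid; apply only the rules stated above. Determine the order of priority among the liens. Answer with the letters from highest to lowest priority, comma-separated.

A, D, C, B

Sorted by effective date: C (2/23/2020), D (8/9/2020), A (1/8/2021), B (12/9/2022).
The subordination applies — C was senior to A — so C and A swap.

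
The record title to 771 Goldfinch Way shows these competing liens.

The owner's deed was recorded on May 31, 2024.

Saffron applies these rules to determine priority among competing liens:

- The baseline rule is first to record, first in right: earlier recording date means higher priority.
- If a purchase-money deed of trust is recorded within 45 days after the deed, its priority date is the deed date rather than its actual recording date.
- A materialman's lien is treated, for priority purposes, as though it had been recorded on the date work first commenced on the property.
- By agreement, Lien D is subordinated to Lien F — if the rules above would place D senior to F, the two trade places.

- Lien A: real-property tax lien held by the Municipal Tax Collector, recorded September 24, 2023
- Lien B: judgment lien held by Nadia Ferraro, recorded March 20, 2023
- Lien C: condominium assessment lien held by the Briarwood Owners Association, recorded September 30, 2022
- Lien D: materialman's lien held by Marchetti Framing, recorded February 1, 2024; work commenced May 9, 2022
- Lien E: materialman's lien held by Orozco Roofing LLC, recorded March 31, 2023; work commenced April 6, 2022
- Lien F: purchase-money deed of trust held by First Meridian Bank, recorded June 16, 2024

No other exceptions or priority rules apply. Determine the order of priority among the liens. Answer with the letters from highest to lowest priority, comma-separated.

Effective dates after the stated exceptions: D's effective date is May 9, 2022, when work began; E is treated as recorded April 6, 2022, the work-commencement date; F relates back to the deed date May 31, 2024.
By effective date, earliest first: E (April 6, 2022), D (May 9, 2022), C (September 30, 2022), B (March 20, 2023), A (September 24, 2023), F (May 31, 2024).
D is senior to F before the subordination, so the two trade places.

E, F, C, B, A, D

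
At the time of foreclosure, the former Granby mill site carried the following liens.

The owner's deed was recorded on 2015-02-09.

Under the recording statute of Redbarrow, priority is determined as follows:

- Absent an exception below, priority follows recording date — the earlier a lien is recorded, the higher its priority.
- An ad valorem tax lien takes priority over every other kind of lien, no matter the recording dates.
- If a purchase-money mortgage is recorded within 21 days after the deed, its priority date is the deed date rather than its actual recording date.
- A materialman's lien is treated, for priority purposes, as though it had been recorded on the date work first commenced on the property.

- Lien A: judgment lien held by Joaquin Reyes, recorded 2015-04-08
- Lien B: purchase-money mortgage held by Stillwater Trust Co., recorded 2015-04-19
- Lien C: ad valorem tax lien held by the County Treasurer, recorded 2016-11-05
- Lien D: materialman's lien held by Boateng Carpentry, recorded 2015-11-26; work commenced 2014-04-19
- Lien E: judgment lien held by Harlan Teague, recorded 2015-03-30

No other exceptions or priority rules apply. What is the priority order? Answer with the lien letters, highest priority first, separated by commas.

C, D, E, A, B

Effective dates after the stated exceptions: B missed the 21-day window (69 days after the deed), so its recording date stands; D's effective date is 2014-04-19, when work began.
C is an ad valorem tax lien and takes priority over every other lien.
Ordering the rest by effective date: D (2014-04-19), E (2015-03-30), A (2015-04-08), B (2015-04-19).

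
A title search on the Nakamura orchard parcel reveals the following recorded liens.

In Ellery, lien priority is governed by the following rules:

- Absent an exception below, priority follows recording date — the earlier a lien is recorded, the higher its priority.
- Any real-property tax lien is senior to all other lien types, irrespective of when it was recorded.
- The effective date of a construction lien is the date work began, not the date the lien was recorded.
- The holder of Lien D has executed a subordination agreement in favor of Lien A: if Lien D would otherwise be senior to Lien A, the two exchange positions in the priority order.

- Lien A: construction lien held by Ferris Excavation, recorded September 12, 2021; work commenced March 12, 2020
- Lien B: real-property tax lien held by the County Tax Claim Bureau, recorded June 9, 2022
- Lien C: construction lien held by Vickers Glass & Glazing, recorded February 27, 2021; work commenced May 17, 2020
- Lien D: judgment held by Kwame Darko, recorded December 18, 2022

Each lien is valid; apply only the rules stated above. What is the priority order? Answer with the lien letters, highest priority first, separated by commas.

B, A, C, D

First, effective dates: A relates back to March 12, 2020 (work commenced); C is treated as recorded May 17, 2020, the work-commencement date.
B, as a real-property tax lien, has superpriority and ranks first.
Remaining liens by effective date: A (March 12, 2020), C (May 17, 2020), D (December 18, 2022).
D is already junior to A, so the subordination agreement changes nothing.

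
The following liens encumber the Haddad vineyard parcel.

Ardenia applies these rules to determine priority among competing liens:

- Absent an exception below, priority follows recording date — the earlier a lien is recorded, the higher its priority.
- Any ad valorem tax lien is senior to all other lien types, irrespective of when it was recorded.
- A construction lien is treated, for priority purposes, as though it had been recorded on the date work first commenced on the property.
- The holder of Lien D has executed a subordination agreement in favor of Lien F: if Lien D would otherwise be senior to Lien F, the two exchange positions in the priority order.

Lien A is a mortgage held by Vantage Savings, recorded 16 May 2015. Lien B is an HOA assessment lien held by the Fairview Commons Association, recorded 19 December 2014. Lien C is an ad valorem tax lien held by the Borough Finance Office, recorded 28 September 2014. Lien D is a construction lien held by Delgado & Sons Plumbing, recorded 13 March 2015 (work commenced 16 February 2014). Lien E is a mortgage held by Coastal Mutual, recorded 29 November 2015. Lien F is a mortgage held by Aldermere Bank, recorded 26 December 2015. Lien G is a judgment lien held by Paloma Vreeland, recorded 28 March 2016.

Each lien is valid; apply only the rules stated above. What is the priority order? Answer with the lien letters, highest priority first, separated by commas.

C, F, B, A, E, D, G

Effective dates after the stated exceptions: D is treated as recorded 16 February 2014, the work-commencement date.
C is an ad valorem tax lien and takes priority over every other lien.
Remaining liens by effective date: D (16 February 2014), B (19 December 2014), A (16 May 2015), E (29 November 2015), F (26 December 2015), G (28 March 2016).
D is senior to F before the subordination, so the two trade places.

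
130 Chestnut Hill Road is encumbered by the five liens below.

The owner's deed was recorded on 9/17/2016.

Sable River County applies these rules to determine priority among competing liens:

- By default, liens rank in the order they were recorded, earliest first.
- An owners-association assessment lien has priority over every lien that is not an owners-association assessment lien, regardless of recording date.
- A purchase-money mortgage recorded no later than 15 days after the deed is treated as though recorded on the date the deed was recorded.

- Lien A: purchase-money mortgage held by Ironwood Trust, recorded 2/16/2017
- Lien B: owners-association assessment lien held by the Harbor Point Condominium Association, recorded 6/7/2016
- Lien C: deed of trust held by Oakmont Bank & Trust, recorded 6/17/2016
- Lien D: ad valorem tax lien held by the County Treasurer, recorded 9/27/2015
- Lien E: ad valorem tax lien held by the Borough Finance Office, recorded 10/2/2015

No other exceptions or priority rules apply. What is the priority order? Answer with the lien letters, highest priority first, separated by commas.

B, D, E, C, A

Effective dates: A was recorded 152 days after the deed — beyond 15 days — so no relation-back applies.
As an owners-association assessment lien, B is senior to every other lien.
Remaining liens by effective date: D (9/27/2015), E (10/2/2015), C (6/17/2016), A (2/16/2017).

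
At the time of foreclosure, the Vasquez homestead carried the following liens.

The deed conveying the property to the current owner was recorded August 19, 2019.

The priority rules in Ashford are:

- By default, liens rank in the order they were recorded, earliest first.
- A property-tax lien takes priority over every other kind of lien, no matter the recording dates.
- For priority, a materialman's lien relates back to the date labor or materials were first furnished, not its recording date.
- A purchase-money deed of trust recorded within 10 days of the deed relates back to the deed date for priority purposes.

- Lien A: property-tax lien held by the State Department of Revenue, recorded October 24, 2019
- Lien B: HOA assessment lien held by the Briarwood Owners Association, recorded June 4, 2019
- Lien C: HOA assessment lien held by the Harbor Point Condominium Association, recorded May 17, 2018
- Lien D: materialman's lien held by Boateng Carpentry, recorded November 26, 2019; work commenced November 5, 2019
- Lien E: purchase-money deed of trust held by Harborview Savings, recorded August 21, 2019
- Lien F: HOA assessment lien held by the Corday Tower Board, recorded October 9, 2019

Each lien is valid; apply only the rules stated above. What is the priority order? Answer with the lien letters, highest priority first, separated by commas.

A, C, B, E, F, D

Effective dates after the stated exceptions: D is treated as recorded November 5, 2019, the work-commencement date; E relates back to the deed date August 19, 2019.
As a property-tax lien, A is senior to every other lien.
The other liens, earliest effective date first: C (May 17, 2018), B (June 4, 2019), E (August 19, 2019), F (October 9, 2019), D (November 5, 2019).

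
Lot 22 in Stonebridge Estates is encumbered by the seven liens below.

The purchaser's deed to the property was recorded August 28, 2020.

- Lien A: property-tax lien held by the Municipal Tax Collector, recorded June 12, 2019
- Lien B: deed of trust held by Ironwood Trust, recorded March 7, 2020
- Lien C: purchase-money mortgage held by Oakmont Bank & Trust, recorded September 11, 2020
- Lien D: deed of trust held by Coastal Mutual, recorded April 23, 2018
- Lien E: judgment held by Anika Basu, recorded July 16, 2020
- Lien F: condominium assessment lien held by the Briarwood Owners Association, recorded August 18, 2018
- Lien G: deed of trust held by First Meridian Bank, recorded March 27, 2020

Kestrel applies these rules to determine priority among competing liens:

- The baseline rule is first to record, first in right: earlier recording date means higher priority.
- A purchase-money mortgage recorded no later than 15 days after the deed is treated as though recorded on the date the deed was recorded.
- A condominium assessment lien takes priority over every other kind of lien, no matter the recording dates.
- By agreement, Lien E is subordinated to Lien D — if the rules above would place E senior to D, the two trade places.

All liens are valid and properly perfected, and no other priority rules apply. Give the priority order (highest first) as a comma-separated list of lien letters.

F, D, A, B, G, E, C

Adjusting effective dates: C was recorded within the 15-day window, so its effective date is the deed date August 28, 2020.
As a condominium assessment lien, F is senior to every other lien.
Remaining liens by effective date: D (April 23, 2018), A (June 12, 2019), B (March 7, 2020), G (March 27, 2020), E (July 16, 2020), C (August 28, 2020).
E is already junior to D, so the subordination agreement changes nothing.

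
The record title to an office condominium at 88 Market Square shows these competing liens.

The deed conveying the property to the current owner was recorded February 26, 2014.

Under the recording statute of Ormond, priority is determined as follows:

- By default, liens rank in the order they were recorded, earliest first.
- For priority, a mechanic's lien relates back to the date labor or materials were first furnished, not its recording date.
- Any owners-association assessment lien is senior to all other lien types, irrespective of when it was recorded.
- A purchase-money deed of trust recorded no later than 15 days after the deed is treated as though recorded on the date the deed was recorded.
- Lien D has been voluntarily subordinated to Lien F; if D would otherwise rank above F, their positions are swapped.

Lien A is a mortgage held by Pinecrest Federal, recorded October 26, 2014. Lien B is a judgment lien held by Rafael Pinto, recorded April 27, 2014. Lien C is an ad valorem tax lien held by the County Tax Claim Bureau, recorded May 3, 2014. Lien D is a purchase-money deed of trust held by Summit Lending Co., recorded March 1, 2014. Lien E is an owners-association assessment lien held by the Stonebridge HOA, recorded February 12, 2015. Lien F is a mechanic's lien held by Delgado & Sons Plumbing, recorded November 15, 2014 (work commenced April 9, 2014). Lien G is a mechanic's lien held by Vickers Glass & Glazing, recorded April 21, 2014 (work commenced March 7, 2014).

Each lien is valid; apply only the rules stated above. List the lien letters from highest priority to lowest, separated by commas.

Effective dates after the stated exceptions: D relates back to the deed date February 26, 2014; F's effective date is April 9, 2014, when work began; G is treated as recorded March 7, 2014, the work-commencement date.
As an owners-association assessment lien, E is senior to every other lien.
Among the remaining liens, by effective date: D (February 26, 2014), G (March 7, 2014), F (April 9, 2014), B (April 27, 2014), C (May 3, 2014), A (October 26, 2014).
The subordination applies — D was senior to F — so D and F swap.

E, F, G, D, B, C, A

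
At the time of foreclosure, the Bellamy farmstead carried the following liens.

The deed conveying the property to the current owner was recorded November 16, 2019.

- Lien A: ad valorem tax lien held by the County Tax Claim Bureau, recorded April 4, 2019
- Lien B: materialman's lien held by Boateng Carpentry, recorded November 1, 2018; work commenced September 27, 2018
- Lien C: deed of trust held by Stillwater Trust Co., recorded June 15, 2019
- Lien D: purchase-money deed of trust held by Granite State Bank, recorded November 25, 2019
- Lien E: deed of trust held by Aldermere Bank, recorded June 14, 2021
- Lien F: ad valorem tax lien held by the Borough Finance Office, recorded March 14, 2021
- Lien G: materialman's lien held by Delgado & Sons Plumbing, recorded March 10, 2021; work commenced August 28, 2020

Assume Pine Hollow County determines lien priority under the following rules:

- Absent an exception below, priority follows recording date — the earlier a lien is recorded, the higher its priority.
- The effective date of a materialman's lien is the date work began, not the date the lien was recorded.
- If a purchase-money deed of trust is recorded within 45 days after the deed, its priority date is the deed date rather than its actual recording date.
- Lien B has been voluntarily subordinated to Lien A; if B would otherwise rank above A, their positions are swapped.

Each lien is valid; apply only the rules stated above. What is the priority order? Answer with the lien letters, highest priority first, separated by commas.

A, B, C, D, G, F, E

Adjusting effective dates: B is treated as recorded September 27, 2018, the work-commencement date; D relates back to the deed date November 16, 2019; G is treated as recorded August 28, 2020, the work-commencement date.
By effective date, earliest first: B (September 27, 2018), A (April 4, 2019), C (June 15, 2019), D (November 16, 2019), G (August 28, 2020), F (March 14, 2021), E (June 14, 2021).
B would otherwise be senior to A, so under the subordination agreement B and A exchange positions.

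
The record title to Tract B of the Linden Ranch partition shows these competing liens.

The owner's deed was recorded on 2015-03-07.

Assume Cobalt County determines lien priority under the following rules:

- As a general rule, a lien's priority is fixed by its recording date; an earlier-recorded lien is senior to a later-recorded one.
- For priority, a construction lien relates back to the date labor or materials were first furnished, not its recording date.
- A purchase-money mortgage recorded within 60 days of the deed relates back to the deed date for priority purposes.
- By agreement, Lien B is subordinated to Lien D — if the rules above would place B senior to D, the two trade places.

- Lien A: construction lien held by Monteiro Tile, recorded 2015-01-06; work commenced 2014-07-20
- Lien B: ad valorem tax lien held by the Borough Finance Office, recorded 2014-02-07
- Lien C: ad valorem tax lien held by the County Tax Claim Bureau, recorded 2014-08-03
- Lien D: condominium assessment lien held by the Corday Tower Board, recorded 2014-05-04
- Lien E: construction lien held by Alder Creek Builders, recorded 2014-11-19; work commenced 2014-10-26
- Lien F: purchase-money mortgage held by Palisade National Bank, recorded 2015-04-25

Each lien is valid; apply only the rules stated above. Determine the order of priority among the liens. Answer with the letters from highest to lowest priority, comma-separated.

First, effective dates: A relates back to 2014-07-20 (work commenced); E relates back to 2014-10-26 (work commenced); F's effective date is the deed date, 2015-03-07.
By effective date, earliest first: B (2014-02-07), D (2014-05-04), A (2014-07-20), C (2014-08-03), E (2014-10-26), F (2015-03-07).
B would otherwise be senior to D, so under the subordination agreement B and D exchange positions.

D, B, A, C, E, F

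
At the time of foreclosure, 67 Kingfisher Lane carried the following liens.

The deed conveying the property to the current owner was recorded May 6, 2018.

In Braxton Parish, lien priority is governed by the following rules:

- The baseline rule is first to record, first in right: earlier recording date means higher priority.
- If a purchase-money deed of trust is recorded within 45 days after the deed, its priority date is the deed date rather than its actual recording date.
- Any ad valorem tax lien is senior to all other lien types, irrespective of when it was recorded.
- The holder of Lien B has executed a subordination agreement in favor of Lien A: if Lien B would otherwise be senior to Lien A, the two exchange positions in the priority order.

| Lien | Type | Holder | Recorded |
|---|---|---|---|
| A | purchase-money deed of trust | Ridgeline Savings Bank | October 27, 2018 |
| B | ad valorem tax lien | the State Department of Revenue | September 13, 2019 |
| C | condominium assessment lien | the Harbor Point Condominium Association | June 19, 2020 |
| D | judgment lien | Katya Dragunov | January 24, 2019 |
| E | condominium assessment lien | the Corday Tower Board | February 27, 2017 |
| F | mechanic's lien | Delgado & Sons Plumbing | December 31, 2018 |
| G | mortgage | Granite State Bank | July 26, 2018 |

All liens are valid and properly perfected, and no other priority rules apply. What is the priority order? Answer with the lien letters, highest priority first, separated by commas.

First, effective dates: A missed the 45-day window (174 days after the deed), so its recording date stands.
As an ad valorem tax lien, B is senior to every other lien.
Ordering the rest by effective date: E (February 27, 2017), G (July 26, 2018), A (October 27, 2018), F (December 31, 2018), D (January 24, 2019), C (June 19, 2020).
Because B would otherwise rank above A, the subordination swaps them.

A, E, G, B, F, D, C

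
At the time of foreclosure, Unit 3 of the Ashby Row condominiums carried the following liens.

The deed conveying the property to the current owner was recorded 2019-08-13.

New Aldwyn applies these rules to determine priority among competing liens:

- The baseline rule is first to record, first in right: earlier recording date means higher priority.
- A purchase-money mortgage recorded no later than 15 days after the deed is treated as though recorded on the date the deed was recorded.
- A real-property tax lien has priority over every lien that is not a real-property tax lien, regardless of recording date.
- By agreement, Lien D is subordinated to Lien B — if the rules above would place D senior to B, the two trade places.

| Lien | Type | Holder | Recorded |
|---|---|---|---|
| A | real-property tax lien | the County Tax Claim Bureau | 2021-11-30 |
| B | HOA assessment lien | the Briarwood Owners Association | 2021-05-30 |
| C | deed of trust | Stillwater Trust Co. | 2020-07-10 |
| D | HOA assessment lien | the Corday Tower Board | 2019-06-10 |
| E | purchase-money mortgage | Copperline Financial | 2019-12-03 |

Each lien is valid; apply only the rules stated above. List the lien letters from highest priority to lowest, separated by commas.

Effective dates after the stated exceptions: E was recorded 112 days after the deed, outside the 15-day window, so it keeps its recording date.
A is a real-property tax lien, so it outranks all other liens regardless of date.
Ordering the rest by effective date: D (2019-06-10), E (2019-12-03), C (2020-07-10), B (2021-05-30).
Because D would otherwise rank above B, the subordination swaps them.

A, B, E, C, D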